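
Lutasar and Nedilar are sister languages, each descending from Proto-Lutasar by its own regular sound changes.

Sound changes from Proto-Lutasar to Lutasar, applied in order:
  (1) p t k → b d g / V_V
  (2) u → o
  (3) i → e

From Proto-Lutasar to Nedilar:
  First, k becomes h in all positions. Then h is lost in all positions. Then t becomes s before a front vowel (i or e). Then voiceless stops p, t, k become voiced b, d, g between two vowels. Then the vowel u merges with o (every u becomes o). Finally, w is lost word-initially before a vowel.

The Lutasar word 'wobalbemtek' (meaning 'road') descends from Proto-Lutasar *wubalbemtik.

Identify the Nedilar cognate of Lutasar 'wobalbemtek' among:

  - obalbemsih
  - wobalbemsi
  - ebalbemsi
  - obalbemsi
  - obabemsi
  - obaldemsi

Nedilar: start from *wubalbemtik.
  rule 1 (unconditioned shift): wubalbemtik → wubalbemtih
  rule 2 (h-loss): wubalbemtih → wubalbemti
  rule 3 (palatalisation): wubalbemti → wubalbemsi
  rule 4: no change — wubalbemsi
  rule 5 (vowel merger): wubalbemsi → wobalbemsi
  rule 6 (glide loss): wobalbemsi → obalbemsi
  ⇒ Nedilar obalbemsi
Only 'obalbemsi' matches the regular Nedilar development of *wubalbemtik.

obalbemsi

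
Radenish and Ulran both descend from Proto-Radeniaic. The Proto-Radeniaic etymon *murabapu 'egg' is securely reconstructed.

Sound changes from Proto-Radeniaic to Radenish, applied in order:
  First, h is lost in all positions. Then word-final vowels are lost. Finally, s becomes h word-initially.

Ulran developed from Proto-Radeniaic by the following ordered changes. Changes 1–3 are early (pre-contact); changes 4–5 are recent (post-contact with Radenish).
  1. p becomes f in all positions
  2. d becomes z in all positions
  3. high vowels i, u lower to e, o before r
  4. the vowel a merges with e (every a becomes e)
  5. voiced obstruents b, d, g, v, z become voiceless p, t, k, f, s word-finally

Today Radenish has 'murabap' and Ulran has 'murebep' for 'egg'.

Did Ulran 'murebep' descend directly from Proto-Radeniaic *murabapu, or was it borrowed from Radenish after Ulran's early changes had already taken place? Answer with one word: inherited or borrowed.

If inherited, *murabapu would pass through all of Ulran's changes:
Ulran: *murabapu > murabafu > morabafu > morebefu  (by unconditioned shift, pre-rhotic lowering, vowel merger)
If borrowed from Radenish 'murabap' after the early changes, it would undergo only the recent ones:
  rule 4 (vowel merger): murabap → murebep
  rule 5 (final devoicing): no change (murebep)
  ⇒ as a loan: murebep
Ulran 'murebep' matches the loan outcome 'murebep', not the inherited 'morebefu' — it skipped the early Ulran changes, so it was borrowed from Radenish.

borrowed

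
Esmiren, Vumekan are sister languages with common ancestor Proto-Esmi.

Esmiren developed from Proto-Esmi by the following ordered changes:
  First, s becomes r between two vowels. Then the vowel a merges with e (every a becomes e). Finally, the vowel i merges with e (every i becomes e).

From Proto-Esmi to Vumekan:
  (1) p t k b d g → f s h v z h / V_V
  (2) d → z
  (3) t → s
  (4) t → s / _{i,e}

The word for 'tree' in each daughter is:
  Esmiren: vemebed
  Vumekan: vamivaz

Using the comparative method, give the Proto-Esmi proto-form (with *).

Position 6: Esmiren has e, Vumekan has a. Vumekan preserves a here (none of its changes turn any other segment into a), so the proto-segment is *a.
Position 7: Esmiren has d, Vumekan has z. Esmiren preserves d here (none of its changes turn any other segment into d), so the proto-segment is *d.
Verify the candidate proto-form against each daughter:
Esmiren: start from *vamibad.
  rule 1: no change — vamibad
  rule 2 (vowel merger): vamibad → vemibed
  rule 3 (vowel merger): vemibed → vemebed
  ⇒ Esmiren vemebed
Vumekan: start from *vamibad.
  rule 1 (intervocalic lenition): vamibad → vamivad
  rule 2 (unconditioned shift): vamivad → vamivaz
  rule 3: no change — vamivaz
  rule 4: no change — vamivaz
  ⇒ Vumekan vamivaz
No other proto-form is consistent with every reflex, so the reconstruction is *vamibad.

*vamibad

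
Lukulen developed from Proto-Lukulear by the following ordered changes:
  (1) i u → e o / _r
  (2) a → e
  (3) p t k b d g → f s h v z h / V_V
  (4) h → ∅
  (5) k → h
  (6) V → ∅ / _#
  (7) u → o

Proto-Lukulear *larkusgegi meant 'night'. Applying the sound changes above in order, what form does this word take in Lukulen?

lerhosge

Lukulen: start from *larkusgegi.
  rule 1: no change — larkusgegi
  rule 2 (vowel merger): larkusgegi → lerkusgegi
  rule 3 (intervocalic lenition): lerkusgegi → lerkusgehi
  rule 4 (h-loss): lerkusgehi → lerkusgei
  rule 5 (unconditioned shift): lerkusgei → lerhusgei
  rule 6 (apocope): lerhusgei → lerhusge
  rule 7 (vowel merger): lerhusge → lerhosge
  ⇒ Lukulen lerhosge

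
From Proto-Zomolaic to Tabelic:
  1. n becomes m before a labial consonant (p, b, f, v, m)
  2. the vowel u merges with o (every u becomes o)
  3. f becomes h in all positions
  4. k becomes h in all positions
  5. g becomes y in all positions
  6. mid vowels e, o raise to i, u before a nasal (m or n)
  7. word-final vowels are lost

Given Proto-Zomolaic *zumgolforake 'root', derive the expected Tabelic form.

Tabelic: *zumgolforake > zomgolforake > zomgolhorake > zomgolhorahe > zomyolhorahe > zumyolhorahe > zumyolhorah  (by vowel merger, unconditioned shift, unconditioned shift, unconditioned shift, pre-nasal raising, apocope)

zumyolhorah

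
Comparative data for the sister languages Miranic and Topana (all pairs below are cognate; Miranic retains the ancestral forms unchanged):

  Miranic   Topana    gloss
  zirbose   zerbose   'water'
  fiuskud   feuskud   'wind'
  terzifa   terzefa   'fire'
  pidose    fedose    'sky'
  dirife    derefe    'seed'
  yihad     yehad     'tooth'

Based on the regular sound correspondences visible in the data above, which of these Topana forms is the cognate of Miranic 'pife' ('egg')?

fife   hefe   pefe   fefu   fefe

fefe

pidose ~ fedose — Miranic p corresponds to Topana f word-initially before a front vowel.
terzifa ~ terzefa, dirife ~ derefe — Miranic i corresponds to Topana e after a consonant, before a labial obstruent.
Applying these to Miranic 'pife':
  pife → fife   (p→f word-initially before a front vowel)
  fife → fefe   (i→e after a consonant, before a labial obstruent)
So the Topana cognate is 'fefe'.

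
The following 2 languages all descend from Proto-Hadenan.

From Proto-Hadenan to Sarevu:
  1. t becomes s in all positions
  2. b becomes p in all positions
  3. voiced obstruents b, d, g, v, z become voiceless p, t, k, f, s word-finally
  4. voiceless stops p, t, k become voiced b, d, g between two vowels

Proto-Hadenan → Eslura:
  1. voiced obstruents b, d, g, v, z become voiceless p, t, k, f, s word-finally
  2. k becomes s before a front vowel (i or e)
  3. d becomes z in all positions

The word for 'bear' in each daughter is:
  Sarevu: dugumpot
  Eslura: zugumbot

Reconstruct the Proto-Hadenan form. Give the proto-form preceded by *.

*dugumbod

Position 6: Sarevu has p, Eslura has b. Eslura preserves b here (none of its changes turn any other segment into b), so the proto-segment is *b.
Position 8: Sarevu has t, Eslura has t. In Sarevu, t can only continue *d, so the proto-segment is *d.
Verify the candidate proto-form against each daughter:
Sarevu: *dugumbod > dugumpod > dugumpot  (by unconditioned shift, final devoicing)
Eslura: *dugumbod > dugumbot > zugumbot  (by final devoicing, unconditioned shift)
*dugumbod is the unique common source.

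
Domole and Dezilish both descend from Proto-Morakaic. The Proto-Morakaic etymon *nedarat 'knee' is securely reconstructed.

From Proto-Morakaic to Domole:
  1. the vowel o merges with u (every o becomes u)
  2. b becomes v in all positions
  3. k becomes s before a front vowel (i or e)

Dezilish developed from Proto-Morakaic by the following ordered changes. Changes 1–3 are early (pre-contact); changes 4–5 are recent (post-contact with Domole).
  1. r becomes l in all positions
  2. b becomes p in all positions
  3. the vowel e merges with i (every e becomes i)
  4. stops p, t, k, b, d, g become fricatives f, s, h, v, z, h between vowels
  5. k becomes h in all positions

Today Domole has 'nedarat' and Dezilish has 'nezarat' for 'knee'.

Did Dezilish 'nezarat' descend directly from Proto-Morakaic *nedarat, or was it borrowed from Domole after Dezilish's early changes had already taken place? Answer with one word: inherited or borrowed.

If inherited, *nedarat would pass through all of Dezilish's changes:
Dezilish: start from *nedarat.
  rule 1 (unconditioned shift): nedarat → nedalat
  rule 2: no change — nedalat
  rule 3 (vowel merger): nedalat → nidalat
  rule 4 (intervocalic lenition): nidalat → nizalat
  rule 5: no change — nizalat
  ⇒ Dezilish nizalat
If borrowed from Domole 'nedarat' after the early changes, it would undergo only the recent ones:
  rule 4 (intervocalic lenition): nedarat → nezarat
  rule 5 (unconditioned shift): no change (nezarat)
  ⇒ as a loan: nezarat
Dezilish 'nezarat' matches the loan outcome 'nezarat', not the inherited 'nizalat' — it skipped the early Dezilish changes, so it was borrowed from Domole.

borrowed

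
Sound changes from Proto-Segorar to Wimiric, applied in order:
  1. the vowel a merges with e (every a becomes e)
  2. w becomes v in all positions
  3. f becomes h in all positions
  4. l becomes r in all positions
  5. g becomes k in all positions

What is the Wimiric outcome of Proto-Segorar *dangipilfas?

denkipirhes

Wimiric: start from *dangipilfas.
  rule 1 (vowel merger): dangipilfas → dengipilfes
  rule 2: no change — dengipilfes
  rule 3 (unconditioned shift): dengipilfes → dengipilhes
  rule 4 (unconditioned shift): dengipilhes → dengipirhes
  rule 5 (unconditioned shift): dengipirhes → denkipirhes
  ⇒ Wimiric denkipirhes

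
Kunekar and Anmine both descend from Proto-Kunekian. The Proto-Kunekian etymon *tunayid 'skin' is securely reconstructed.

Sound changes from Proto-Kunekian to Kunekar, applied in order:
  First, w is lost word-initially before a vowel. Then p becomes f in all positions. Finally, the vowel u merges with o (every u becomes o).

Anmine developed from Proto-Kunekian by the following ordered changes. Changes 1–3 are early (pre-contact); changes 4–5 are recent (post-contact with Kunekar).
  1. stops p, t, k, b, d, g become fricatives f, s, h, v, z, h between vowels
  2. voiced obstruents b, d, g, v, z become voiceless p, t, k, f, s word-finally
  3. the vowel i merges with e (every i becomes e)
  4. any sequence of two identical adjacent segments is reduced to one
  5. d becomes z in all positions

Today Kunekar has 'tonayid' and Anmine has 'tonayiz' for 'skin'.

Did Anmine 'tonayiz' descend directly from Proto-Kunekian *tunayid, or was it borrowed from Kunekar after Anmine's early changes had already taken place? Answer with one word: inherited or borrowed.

borrowed

If inherited, *tunayid would pass through all of Anmine's changes:
Anmine: *tunayid > tunayit > tunayet  (by final devoicing, vowel merger)
If borrowed from Kunekar 'tonayid' after the early changes, it would undergo only the recent ones:
  rule 4 (degemination): no change (tonayid)
  rule 5 (unconditioned shift): tonayid → tonayiz
  ⇒ as a loan: tonayiz
Anmine 'tonayiz' matches the loan outcome 'tonayiz', not the inherited 'tunayet' — it skipped the early Anmine changes, so it was borrowed from Kunekar.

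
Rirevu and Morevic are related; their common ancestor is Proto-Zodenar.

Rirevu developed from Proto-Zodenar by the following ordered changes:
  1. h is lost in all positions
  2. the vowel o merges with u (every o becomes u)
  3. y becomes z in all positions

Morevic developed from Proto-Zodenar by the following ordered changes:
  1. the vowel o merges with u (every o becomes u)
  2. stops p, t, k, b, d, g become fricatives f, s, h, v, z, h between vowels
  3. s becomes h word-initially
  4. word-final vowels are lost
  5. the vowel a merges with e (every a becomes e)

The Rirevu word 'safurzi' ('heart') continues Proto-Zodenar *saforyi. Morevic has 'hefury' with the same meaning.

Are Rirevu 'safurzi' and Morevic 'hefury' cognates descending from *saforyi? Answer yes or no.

yes

Derive the expected Morevic reflex of *saforyi:
Morevic: start from *saforyi.
  rule 1 (vowel merger): saforyi → safuryi
  rule 2: no change — safuryi
  rule 3 (debuccalisation): safuryi → hafuryi
  rule 4 (apocope): hafuryi → hafury
  rule 5 (vowel merger): hafury → hefury
  ⇒ Morevic hefury
Morevic 'hefury' matches the regular reflex exactly, so the pair is cognate.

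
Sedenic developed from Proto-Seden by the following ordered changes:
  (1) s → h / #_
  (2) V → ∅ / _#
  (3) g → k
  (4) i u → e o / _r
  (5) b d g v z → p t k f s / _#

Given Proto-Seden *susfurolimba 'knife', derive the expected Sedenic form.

Sedenic: start from *susfurolimba.
  rule 1 (debuccalisation): susfurolimba → husfurolimba
  rule 2 (apocope): husfurolimba → husfurolimb
  rule 3: no change — husfurolimb
  rule 4 (pre-rhotic lowering): husfurolimb → husforolimb
  rule 5 (final devoicing): husforolimb → husforolimp
  ⇒ Sedenic husforolimp

husforolimp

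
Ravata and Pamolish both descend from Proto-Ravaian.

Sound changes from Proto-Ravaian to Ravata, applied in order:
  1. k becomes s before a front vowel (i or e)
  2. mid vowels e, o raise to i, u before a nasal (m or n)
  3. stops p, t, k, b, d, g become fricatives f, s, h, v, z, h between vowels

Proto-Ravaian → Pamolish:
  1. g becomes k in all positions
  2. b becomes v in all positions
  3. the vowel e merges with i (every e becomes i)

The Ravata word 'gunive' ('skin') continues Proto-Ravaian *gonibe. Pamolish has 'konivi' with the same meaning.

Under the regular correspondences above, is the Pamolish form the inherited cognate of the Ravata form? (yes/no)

yes

Derive the expected Pamolish reflex of *gonibe:
Pamolish: *gonibe
  gonibe → konibe   [unconditioned shift]
  konibe → konive   [unconditioned shift]
  konive → konivi   [vowel merger]
  giving Pamolish konivi.
Pamolish 'konivi' matches the regular reflex exactly, so the pair is cognate.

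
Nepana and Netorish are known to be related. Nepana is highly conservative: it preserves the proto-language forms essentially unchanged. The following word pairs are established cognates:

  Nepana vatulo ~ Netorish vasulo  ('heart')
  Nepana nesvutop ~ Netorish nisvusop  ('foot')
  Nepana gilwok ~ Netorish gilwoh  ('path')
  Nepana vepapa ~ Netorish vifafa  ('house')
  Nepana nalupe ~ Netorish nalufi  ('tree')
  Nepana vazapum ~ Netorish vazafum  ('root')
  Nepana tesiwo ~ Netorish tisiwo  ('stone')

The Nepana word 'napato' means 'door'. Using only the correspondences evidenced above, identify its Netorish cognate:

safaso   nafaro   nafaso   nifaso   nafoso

nafaso

vepapa ~ vifafa — Nepana p corresponds to Netorish f between vowels (before a back vowel).
nesvutop ~ nisvusop — Nepana t corresponds to Netorish s between vowels (before a back vowel).
Applying these to Nepana 'napato':
  napato → nafato   (p→f between vowels (before a back vowel))
  nafato → nafaso   (t→s between vowels (before a back vowel))
So the Netorish cognate is 'nafaso'.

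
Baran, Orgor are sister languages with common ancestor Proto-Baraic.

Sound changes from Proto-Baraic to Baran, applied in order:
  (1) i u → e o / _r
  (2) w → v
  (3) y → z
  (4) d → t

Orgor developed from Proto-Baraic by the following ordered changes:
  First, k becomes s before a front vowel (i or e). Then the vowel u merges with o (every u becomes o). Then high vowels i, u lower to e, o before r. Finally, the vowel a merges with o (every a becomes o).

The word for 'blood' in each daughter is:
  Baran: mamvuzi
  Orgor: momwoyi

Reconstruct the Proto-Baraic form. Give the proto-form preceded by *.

Position 2: Baran has a, Orgor has o. Baran preserves a here (none of its changes turn any other segment into a), so the proto-segment is *a.
Position 6: Baran has z, Orgor has y. Orgor preserves y here (none of its changes turn any other segment into y), so the proto-segment is *y.
Position 4: Baran has v, Orgor has w. Orgor preserves w here (none of its changes turn any other segment into w), so the proto-segment is *w.
Verify the candidate proto-form against each daughter:
Baran: start from *mamwuyi.
  rule 1: no change — mamwuyi
  rule 2 (unconditioned shift): mamwuyi → mamvuyi
  rule 3 (unconditioned shift): mamvuyi → mamvuzi
  rule 4: no change — mamvuzi
  ⇒ Baran mamvuzi
Orgor: start from *mamwuyi.
  rule 1: no change — mamwuyi
  rule 2 (vowel merger): mamwuyi → mamwoyi
  rule 3: no change — mamwoyi
  rule 4 (vowel merger): mamwoyi → momwoyi
  ⇒ Orgor momwoyi
*mamwuyi is the unique common source.

*mamwuyi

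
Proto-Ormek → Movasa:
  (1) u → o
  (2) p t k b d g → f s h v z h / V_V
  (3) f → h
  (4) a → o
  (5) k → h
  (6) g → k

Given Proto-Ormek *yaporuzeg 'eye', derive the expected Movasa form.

yohorozek

Movasa: *yaporuzeg
  yaporuzeg → yaporozeg   [vowel merger]
  yaporozeg → yaforozeg   [intervocalic lenition]
  yaforozeg → yahorozeg   [unconditioned shift]
  yahorozeg → yohorozeg   [vowel merger]
  yohorozeg (rule 5 does not apply)
  yohorozeg → yohorozek   [unconditioned shift]
  giving Movasa yohorozek.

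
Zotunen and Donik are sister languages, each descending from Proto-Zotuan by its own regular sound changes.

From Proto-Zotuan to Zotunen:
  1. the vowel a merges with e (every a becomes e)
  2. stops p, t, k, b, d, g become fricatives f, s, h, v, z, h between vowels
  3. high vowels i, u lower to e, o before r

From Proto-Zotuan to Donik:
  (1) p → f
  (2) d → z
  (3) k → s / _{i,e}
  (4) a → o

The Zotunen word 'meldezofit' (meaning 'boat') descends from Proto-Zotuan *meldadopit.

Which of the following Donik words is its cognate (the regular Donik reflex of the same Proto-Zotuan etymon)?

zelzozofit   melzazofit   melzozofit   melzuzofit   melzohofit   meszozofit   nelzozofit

melzozofit

Donik: *meldadopit
  meldadopit → meldadofit   [unconditioned shift]
  meldadofit → melzazofit   [unconditioned shift]
  melzazofit (rule 3 does not apply)
  melzazofit → melzozofit   [vowel merger]
  giving Donik melzozofit.
The other candidates each miss or misapply at least one Donik change.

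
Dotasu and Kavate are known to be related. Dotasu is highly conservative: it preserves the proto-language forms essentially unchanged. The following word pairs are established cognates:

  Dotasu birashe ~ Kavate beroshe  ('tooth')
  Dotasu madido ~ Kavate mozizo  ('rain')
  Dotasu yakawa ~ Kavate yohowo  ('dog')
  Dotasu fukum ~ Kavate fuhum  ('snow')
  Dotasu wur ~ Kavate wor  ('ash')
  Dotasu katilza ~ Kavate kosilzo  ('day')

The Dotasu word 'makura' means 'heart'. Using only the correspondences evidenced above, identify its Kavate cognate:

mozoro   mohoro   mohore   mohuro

birashe ~ beroshe, madido ~ mozizo — Dotasu a corresponds to Kavate o after a consonant, before a consonant other than r, m, n, p, b, f, v.
fukum ~ fuhum — Dotasu k corresponds to Kavate h between vowels (before a back vowel).
wur ~ wor — Dotasu u corresponds to Kavate o after a consonant, before r.
yakawa ~ yohowo, katilza ~ kosilzo — Dotasu a corresponds to Kavate o word-finally.
Applying these to Dotasu 'makura':
  makura → mokura   (a→o after a consonant, before a consonant other than r, m, n, p, b, f, v)
  mokura → mohura   (k→h between vowels (before a back vowel))
  mohura → mohora   (u→o after a consonant, before r)
  mohora → mohoro   (a→o word-finally)
So the Kavate cognate is 'mohoro'.

mohoro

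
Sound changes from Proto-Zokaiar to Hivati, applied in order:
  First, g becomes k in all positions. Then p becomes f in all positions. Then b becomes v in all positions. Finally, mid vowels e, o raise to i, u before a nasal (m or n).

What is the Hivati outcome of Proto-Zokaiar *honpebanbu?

hunfevanvu

Hivati: *honpebanbu
  honpebanbu (rule 1 does not apply)
  honpebanbu → honfebanbu   [unconditioned shift]
  honfebanbu → honfevanvu   [unconditioned shift]
  honfevanvu → hunfevanvu   [pre-nasal raising]
  giving Hivati hunfevanvu.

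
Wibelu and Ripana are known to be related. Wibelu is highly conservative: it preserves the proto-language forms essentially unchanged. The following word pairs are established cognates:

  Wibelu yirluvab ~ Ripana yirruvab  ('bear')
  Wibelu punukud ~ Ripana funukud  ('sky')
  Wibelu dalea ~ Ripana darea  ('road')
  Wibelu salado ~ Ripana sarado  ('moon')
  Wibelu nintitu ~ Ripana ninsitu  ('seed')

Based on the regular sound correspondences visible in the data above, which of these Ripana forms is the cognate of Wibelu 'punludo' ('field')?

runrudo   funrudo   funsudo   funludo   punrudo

punukud ~ funukud — Wibelu p corresponds to Ripana f word-initially before a back vowel.
yirluvab ~ yirruvab — Wibelu l corresponds to Ripana r after a consonant, before a back vowel.
Applying these to Wibelu 'punludo':
  punludo → funludo   (p→f word-initially before a back vowel)
  funludo → funrudo   (l→r after a consonant, before a back vowel)
So the Ripana cognate is 'funrudo'.

funrudo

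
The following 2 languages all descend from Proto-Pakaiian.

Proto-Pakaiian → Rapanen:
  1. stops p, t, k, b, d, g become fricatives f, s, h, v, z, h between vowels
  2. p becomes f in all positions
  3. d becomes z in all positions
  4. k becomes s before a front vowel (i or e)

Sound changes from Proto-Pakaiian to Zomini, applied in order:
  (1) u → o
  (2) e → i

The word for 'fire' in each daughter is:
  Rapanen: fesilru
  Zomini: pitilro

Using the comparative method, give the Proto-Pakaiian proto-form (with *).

Position 7: Rapanen has u, Zomini has o. Rapanen preserves u here (none of its changes turn any other segment into u), so the proto-segment is *u.
Position 1: Rapanen has f, Zomini has p. Zomini preserves p here (none of its changes turn any other segment into p), so the proto-segment is *p.
Verify the candidate proto-form against each daughter:
Rapanen: *petilru > pesilru > fesilru  (by intervocalic lenition, unconditioned shift)
Zomini: *petilru > petilro > pitilro  (by vowel merger, vowel merger)
No other proto-form is consistent with every reflex, so the reconstruction is *petilru.

*petilru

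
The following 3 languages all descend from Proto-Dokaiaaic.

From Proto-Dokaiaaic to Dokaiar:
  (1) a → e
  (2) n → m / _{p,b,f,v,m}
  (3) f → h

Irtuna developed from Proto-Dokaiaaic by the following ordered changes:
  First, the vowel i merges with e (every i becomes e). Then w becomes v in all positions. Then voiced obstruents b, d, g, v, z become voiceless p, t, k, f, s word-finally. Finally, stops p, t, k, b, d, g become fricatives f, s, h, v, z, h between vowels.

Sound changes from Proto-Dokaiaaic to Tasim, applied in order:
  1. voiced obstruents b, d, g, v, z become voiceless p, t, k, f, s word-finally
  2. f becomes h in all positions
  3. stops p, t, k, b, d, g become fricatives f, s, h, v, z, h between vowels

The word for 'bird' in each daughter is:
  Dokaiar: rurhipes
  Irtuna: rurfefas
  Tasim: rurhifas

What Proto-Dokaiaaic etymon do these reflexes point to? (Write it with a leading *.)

Position 5: Dokaiar has i, Irtuna has e, Tasim has i. Dokaiar preserves i here (none of its changes turn any other segment into i), so the proto-segment is *i.
Position 4: Dokaiar has h, Irtuna has f, Tasim has h. Taking the neighbouring segments as reconstructed: Dokaiar h could go back to *f or *h; Irtuna f can only go back to *f; Tasim h could go back to *f or *h — the one source consistent with every daughter is *f.
Position 6: Dokaiar has p, Irtuna has f, Tasim has f. Dokaiar preserves p here (none of its changes turn any other segment into p), so the proto-segment is *p.
Verify the candidate proto-form against each daughter:
Dokaiar: *rurfipas
  rurfipas → rurfipes   [vowel merger]
  rurfipes (rule 2 does not apply)
  rurfipes → rurhipes   [unconditioned shift]
  giving Dokaiar rurhipes.
Irtuna: *rurfipas
  rurfipas → rurfepas   [vowel merger]
  rurfepas (rule 2 does not apply)
  rurfepas (rule 3 does not apply)
  rurfepas → rurfefas   [intervocalic lenition]
  giving Irtuna rurfefas.
Tasim: *rurfipas
  rurfipas (rule 1 does not apply)
  rurfipas → rurhipas   [unconditioned shift]
  rurhipas → rurhifas   [intervocalic lenition]
  giving Tasim rurhifas.
No other proto-form is consistent with every reflex, so the reconstruction is *rurfipas.

*rurfipas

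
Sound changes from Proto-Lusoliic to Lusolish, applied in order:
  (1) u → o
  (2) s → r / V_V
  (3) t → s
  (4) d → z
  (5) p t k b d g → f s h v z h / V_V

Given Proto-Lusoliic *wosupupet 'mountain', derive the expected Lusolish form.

worofofes

Lusolish: *wosupupet
  wosupupet → wosopopet   [vowel merger]
  wosopopet → woropopet   [rhotacism]
  woropopet → woropopes   [unconditioned shift]
  woropopes (rule 4 does not apply)
  woropopes → worofofes   [intervocalic lenition]
  giving Lusolish worofofes.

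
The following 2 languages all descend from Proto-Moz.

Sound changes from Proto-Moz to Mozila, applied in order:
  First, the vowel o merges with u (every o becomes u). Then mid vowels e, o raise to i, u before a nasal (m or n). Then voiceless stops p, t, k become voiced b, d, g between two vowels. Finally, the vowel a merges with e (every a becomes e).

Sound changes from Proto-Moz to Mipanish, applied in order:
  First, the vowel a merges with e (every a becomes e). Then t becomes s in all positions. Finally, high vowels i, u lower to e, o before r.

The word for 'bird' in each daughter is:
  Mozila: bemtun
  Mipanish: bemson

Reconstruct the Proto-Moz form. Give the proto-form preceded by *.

Position 4: Mozila has t, Mipanish has s. Mozila preserves t here (none of its changes turn any other segment into t), so the proto-segment is *t.
Position 2: Mozila has e, Mipanish has e. Taking the neighbouring segments as reconstructed: Mozila e can only go back to *a; Mipanish e could go back to *a or *e — the one source consistent with every daughter is *a.
Position 5: Mozila has u, Mipanish has o. Taking the neighbouring segments as reconstructed: Mozila u could go back to *o or *u; Mipanish o can only go back to *o — the one source consistent with every daughter is *o.
Verify the candidate proto-form against each daughter:
Mozila: *bamton
  bamton → bamtun   [vowel merger]
  bamtun (rule 2 does not apply)
  bamtun (rule 3 does not apply)
  bamtun → bemtun   [vowel merger]
  giving Mozila bemtun.
Mipanish: *bamton
  bamton → bemton   [vowel merger]
  bemton → bemson   [unconditioned shift]
  bemson (rule 3 does not apply)
  giving Mipanish bemson.
No other proto-form is consistent with every reflex, so the reconstruction is *bamton.

*bamton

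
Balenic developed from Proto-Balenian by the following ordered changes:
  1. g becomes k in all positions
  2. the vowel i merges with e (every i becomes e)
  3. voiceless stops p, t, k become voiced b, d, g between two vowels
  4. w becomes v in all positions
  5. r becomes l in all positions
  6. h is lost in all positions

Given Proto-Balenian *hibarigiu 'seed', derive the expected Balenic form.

ebalegeu

Balenic: start from *hibarigiu.
  rule 1 (unconditioned shift): hibarigiu → hibarikiu
  rule 2 (vowel merger): hibarikiu → hebarekeu
  rule 3 (intervocalic voicing): hebarekeu → hebaregeu
  rule 4: no change — hebaregeu
  rule 5 (unconditioned shift): hebaregeu → hebalegeu
  rule 6 (h-loss): hebalegeu → ebalegeu
  ⇒ Balenic ebalegeu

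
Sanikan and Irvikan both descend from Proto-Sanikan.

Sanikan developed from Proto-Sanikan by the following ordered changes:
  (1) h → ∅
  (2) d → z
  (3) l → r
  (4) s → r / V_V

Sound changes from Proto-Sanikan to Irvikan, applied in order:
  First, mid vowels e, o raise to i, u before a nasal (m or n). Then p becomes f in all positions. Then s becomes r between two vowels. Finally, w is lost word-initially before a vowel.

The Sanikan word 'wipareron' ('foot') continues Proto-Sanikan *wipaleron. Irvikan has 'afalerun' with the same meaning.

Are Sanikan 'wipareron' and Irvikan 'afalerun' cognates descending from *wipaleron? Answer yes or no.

Derive the expected Irvikan reflex of *wipaleron:
Irvikan: start from *wipaleron.
  rule 1 (pre-nasal raising): wipaleron → wipalerun
  rule 2 (unconditioned shift): wipalerun → wifalerun
  rule 3: no change — wifalerun
  rule 4 (glide loss): wifalerun → ifalerun
  ⇒ Irvikan ifalerun
The regular Irvikan reflex would be 'ifalerun', but the attested form is 'afalerun'. The correspondence is irregular, so they are not cognates (the Irvikan form has a different source).

no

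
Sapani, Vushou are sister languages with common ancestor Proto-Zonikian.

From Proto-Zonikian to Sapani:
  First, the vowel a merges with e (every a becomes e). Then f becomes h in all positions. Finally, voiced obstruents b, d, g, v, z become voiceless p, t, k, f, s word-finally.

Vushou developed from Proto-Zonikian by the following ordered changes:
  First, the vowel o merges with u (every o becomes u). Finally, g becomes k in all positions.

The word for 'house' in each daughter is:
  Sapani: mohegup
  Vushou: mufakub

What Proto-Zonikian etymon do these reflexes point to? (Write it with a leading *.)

Position 2: Sapani has o, Vushou has u. Sapani preserves o here (none of its changes turn any other segment into o), so the proto-segment is *o.
Position 5: Sapani has g, Vushou has k. Sapani preserves g here (none of its changes turn any other segment into g), so the proto-segment is *g.
Continuing position by position gives *mofagub; check it forward:
Sapani: *mofagub
  mofagub → mofegub   [vowel merger]
  mofegub → mohegub   [unconditioned shift]
  mohegub → mohegup   [final devoicing]
  giving Sapani mohegup.
Vushou: *mofagub
  mofagub → mufagub   [vowel merger]
  mufagub → mufakub   [unconditioned shift]
  giving Vushou mufakub.
*mofagub is the unique common source.

*mofagub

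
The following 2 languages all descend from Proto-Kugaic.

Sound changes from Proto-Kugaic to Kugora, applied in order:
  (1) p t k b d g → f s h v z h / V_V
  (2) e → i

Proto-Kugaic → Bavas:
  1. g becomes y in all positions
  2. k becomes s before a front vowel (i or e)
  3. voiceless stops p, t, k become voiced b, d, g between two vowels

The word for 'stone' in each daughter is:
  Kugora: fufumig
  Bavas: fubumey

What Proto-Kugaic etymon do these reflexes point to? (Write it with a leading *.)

*fupumeg

Position 7: Kugora has g, Bavas has y. Kugora preserves g here (none of its changes turn any other segment into g), so the proto-segment is *g.
Position 3: Kugora has f, Bavas has b. Taking the neighbouring segments as reconstructed: Kugora f could go back to *p or *f; Bavas b could go back to *p or *b — the one source consistent with every daughter is *p.
This points to *fupumeg. Verify forward in each daughter:
Kugora: *fupumeg > fufumeg > fufumig  (by intervocalic lenition, vowel merger)
Bavas: *fupumeg
  fupumeg → fupumey   [unconditioned shift]
  fupumey (rule 2 does not apply)
  fupumey → fubumey   [intervocalic voicing]
  giving Bavas fubumey.
No other proto-form is consistent with every reflex, so the reconstruction is *fupumeg.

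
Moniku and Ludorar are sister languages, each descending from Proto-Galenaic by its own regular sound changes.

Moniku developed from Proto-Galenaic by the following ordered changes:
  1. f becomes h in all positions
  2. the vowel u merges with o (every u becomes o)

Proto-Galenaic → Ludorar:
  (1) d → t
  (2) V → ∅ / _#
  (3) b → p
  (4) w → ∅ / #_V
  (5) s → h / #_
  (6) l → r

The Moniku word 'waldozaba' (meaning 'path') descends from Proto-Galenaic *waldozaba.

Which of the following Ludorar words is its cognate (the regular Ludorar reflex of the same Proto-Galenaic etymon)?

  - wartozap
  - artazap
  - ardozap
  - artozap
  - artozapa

Ludorar: *waldozaba
  waldozaba → waltozaba   [unconditioned shift]
  waltozaba → waltozab   [apocope]
  waltozab → waltozap   [unconditioned shift]
  waltozap → altozap   [glide loss]
  altozap (rule 5 does not apply)
  altozap → artozap   [unconditioned shift]
  giving Ludorar artozap.
Only 'artozap' matches the regular Ludorar development of *waldozaba.

artozap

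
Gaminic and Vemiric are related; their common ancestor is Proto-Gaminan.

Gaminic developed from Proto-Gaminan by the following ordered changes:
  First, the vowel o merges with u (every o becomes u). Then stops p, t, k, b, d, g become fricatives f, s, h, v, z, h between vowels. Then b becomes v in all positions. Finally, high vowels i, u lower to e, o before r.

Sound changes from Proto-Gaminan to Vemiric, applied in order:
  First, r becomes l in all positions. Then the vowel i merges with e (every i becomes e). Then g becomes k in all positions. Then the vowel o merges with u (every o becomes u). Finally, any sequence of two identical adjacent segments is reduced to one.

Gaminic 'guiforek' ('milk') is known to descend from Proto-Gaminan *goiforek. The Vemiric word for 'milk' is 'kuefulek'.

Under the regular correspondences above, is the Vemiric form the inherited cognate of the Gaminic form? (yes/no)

Derive the expected Vemiric reflex of *goiforek:
Vemiric: *goiforek
  goiforek → goifolek   [unconditioned shift]
  goifolek → goefolek   [vowel merger]
  goefolek → koefolek   [unconditioned shift]
  koefolek → kuefulek   [vowel merger]
  kuefulek (rule 5 does not apply)
  giving Vemiric kuefulek.
Vemiric 'kuefulek' matches the regular reflex exactly, so the pair is cognate.

yes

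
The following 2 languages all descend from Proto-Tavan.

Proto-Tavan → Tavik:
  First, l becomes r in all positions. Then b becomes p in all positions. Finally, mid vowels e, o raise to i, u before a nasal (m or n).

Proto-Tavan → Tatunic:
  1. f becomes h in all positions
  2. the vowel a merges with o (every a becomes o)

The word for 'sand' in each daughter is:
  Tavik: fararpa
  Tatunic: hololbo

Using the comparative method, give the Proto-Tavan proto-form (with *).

Position 2: Tavik has a, Tatunic has o. Tavik preserves a here (none of its changes turn any other segment into a), so the proto-segment is *a.
Position 7: Tavik has a, Tatunic has o. Tavik preserves a here (none of its changes turn any other segment into a), so the proto-segment is *a.
This points to *falalba. Verify forward in each daughter:
Tavik: *falalba
  falalba → fararba   [unconditioned shift]
  fararba → fararpa   [unconditioned shift]
  fararpa (rule 3 does not apply)
  giving Tavik fararpa.
Tatunic: start from *falalba.
  rule 1 (unconditioned shift): falalba → halalba
  rule 2 (vowel merger): halalba → hololbo
  ⇒ Tatunic hololbo
*falalba is the unique common source.

*falalba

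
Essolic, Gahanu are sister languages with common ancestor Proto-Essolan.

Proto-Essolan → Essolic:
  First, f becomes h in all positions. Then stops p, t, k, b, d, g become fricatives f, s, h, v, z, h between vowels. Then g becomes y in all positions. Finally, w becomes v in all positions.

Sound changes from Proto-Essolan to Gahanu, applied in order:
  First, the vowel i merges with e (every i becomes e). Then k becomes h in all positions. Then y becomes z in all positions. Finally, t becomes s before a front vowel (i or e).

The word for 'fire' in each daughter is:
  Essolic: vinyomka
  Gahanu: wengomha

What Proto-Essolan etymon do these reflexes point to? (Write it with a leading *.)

*wingomka

Position 4: Essolic has y, Gahanu has g. Gahanu preserves g here (none of its changes turn any other segment into g), so the proto-segment is *g.
Position 2: Essolic has i, Gahanu has e. Essolic preserves i here (none of its changes turn any other segment into i), so the proto-segment is *i.
This points to *wingomka. Verify forward in each daughter:
Essolic: *wingomka
  wingomka (rule 1 does not apply)
  wingomka (rule 2 does not apply)
  wingomka → winyomka   [unconditioned shift]
  winyomka → vinyomka   [unconditioned shift]
  giving Essolic vinyomka.
Gahanu: start from *wingomka.
  rule 1 (vowel merger): wingomka → wengomka
  rule 2 (unconditioned shift): wengomka → wengomha
  rule 3: no change — wengomha
  rule 4: no change — wengomha
  ⇒ Gahanu wengomha
No other proto-form is consistent with every reflex, so the reconstruction is *wingomka.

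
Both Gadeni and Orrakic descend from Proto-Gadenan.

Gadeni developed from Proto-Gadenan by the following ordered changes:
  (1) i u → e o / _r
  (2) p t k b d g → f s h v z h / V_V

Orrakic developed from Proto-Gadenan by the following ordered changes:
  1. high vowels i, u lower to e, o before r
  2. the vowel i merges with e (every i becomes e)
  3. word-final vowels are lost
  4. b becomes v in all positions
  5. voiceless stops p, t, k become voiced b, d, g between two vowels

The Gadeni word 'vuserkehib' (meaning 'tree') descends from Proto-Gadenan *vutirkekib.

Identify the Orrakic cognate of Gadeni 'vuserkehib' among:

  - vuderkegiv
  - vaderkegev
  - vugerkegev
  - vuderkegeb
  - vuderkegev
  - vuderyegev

Orrakic: *vutirkekib > vuterkekib > vuterkekeb > vuterkekev > vuderkegev  (by pre-rhotic lowering, vowel merger, unconditioned shift, intervocalic voicing)

vuderkegev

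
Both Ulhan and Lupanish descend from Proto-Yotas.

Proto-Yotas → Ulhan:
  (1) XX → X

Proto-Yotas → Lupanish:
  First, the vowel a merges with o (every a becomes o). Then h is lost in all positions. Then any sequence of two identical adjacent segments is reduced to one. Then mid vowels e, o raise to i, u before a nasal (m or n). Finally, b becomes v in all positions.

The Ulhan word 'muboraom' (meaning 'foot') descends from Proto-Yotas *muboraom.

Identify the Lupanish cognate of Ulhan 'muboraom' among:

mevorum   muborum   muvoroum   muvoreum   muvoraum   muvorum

Lupanish: *muboraom > muboroom > muborom > muborum > muvorum  (by vowel merger, degemination, pre-nasal raising, unconditioned shift)
Only 'muvorum' matches the regular Lupanish development of *muboraom.

muvorum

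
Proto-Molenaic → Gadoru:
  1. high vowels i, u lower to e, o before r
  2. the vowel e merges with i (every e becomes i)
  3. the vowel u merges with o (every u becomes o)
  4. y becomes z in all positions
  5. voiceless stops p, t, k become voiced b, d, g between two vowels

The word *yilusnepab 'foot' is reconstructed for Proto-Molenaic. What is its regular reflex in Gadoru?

zilosnibab

Gadoru: start from *yilusnepab.
  rule 1: no change — yilusnepab
  rule 2 (vowel merger): yilusnepab → yilusnipab
  rule 3 (vowel merger): yilusnipab → yilosnipab
  rule 4 (unconditioned shift): yilosnipab → zilosnipab
  rule 5 (intervocalic voicing): zilosnipab → zilosnibab
  ⇒ Gadoru zilosnibab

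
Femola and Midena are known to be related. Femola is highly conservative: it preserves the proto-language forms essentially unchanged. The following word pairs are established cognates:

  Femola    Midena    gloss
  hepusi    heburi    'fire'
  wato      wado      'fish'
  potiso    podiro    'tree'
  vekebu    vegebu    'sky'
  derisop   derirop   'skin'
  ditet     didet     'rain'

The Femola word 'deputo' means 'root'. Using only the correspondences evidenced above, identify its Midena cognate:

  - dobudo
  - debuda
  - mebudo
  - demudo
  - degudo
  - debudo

hepusi ~ heburi — Femola p corresponds to Midena b between vowels (before a back vowel).
wato ~ wado — Femola t corresponds to Midena d between vowels (before a back vowel).
Applying these to Femola 'deputo':
  deputo → debuto   (p→b between vowels (before a back vowel))
  debuto → debudo   (t→d between vowels (before a back vowel))
So the Midena cognate is 'debudo'.

debudo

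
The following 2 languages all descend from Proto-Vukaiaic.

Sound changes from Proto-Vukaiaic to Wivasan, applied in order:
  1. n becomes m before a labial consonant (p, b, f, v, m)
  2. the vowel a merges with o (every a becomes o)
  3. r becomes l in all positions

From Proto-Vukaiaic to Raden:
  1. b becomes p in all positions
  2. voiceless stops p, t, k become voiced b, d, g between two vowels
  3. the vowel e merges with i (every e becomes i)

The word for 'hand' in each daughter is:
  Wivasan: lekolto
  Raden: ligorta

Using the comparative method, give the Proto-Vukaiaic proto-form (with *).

Position 3: Wivasan has k, Raden has g. Wivasan preserves k here (none of its changes turn any other segment into k), so the proto-segment is *k.
Position 5: Wivasan has l, Raden has r. Raden preserves r here (none of its changes turn any other segment into r), so the proto-segment is *r.
Position 2: Wivasan has e, Raden has i. Wivasan preserves e here (none of its changes turn any other segment into e), so the proto-segment is *e.
Continuing position by position gives *lekorta; check it forward:
Wivasan: *lekorta > lekorto > lekolto  (by vowel merger, unconditioned shift)
Raden: start from *lekorta.
  rule 1: no change — lekorta
  rule 2 (intervocalic voicing): lekorta → legorta
  rule 3 (vowel merger): legorta → ligorta
  ⇒ Raden ligorta
Only *lekorta yields all of Wivasan lekolto, Raden ligorta.

*lekorta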